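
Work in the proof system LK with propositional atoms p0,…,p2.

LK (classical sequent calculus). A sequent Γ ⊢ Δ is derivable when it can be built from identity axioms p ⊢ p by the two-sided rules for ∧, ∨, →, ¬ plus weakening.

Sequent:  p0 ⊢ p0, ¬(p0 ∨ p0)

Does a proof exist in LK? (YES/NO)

Derivation (root first):
[WL] p0 ⊢ p0, ¬(p0 ∨ p0)
  [¬R]  ⊢ p0, ¬(p0 ∨ p0)
    [∨L] (p0 ∨ p0) ⊢ p0
      [Ax] p0 ⊢ p0
      [Ax] p0 ⊢ p0

Result: YES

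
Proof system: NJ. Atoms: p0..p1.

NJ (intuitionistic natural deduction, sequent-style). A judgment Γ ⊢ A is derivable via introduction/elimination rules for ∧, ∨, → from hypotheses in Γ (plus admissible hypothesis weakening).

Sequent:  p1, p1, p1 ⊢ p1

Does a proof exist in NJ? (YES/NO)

Proof tree:
[Wk] p1, p1, p1 ⊢ p1
  [Wk] p1, p1 ⊢ p1
    [Ax] p1 ⊢ p1

Result: YES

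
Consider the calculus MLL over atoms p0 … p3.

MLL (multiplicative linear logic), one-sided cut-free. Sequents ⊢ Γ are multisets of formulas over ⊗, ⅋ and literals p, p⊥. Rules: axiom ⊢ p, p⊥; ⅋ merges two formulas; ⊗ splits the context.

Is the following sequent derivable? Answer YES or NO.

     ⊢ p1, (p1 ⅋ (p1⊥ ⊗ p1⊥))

Proof tree:
[⅋]  ⊢ p1, (p1 ⅋ (p1⊥ ⊗ p1⊥))
  [⊗]  ⊢ p1, p1, (p1⊥ ⊗ p1⊥)
    [Ax]  ⊢ p1, p1⊥
    [Ax]  ⊢ p1, p1⊥

Result: YES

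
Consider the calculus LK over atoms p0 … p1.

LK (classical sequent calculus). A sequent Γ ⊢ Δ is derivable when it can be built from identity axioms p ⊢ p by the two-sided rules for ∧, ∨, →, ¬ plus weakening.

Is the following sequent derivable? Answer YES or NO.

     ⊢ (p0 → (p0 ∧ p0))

Derivation trace:
[→R]  ⊢ (p0 → (p0 ∧ p0))
  [∧R] p0 ⊢ (p0 ∧ p0)
    [Ax] p0 ⊢ p0
    [Ax] p0 ⊢ p0

Result: YES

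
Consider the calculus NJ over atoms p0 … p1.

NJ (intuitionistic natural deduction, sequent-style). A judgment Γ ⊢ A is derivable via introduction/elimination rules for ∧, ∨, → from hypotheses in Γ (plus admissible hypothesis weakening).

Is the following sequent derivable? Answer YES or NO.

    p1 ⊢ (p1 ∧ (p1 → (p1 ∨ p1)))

Derivation trace:
[∧I] p1 ⊢ (p1 ∧ (p1 → (p1 ∨ p1)))
  [Ax] p1 ⊢ p1
  [→I]  ⊢ (p1 → (p1 ∨ p1))
    [∨I₂] p1 ⊢ (p1 ∨ p1)
      [Ax] p1 ⊢ p1

Result: YES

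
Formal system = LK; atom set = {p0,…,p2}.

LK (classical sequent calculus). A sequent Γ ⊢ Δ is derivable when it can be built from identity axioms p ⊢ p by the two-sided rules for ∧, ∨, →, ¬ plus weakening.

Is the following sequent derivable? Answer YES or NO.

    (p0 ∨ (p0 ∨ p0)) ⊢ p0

Derivation (root first):
[∨L] (p0 ∨ (p0 ∨ p0)) ⊢ p0
  [Ax] p0 ⊢ p0
  [∨L] (p0 ∨ p0) ⊢ p0
    [Ax] p0 ⊢ p0
    [Ax] p0 ⊢ p0

Result: YES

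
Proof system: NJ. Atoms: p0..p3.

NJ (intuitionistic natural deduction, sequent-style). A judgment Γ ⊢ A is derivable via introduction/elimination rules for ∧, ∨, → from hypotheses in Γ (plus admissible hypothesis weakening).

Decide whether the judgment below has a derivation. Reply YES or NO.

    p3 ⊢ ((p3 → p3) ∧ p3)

Derivation trace:
[∧I] p3 ⊢ ((p3 → p3) ∧ p3)
  [→I]  ⊢ (p3 → p3)
    [Ax] p3 ⊢ p3
  [Ax] p3 ⊢ p3

Result: YES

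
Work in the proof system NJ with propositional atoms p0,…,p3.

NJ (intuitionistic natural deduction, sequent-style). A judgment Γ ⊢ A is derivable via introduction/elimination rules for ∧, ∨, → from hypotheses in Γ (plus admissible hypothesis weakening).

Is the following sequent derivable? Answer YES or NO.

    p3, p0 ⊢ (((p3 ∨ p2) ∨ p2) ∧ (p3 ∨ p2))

Derivation (root first):
[Wk] p3, p0 ⊢ (((p3 ∨ p2) ∨ p2) ∧ (p3 ∨ p2))
  [∧I] p3 ⊢ (((p3 ∨ p2) ∨ p2) ∧ (p3 ∨ p2))
    [∨I₁] p3 ⊢ ((p3 ∨ p2) ∨ p2)
      [∨I₁] p3 ⊢ (p3 ∨ p2)
        [Ax] p3 ⊢ p3
    [∨I₁] p3 ⊢ (p3 ∨ p2)
      [Ax] p3 ⊢ p3

Result: YES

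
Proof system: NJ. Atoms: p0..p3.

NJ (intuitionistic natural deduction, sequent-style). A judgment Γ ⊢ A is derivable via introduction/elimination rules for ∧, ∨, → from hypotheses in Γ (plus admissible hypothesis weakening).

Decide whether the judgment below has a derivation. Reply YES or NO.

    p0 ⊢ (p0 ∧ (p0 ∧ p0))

Derivation trace:
[∧I] p0 ⊢ (p0 ∧ (p0 ∧ p0))
  [Ax] p0 ⊢ p0
  [∧I] p0 ⊢ (p0 ∧ p0)
    [Ax] p0 ⊢ p0
    [Ax] p0 ⊢ p0

Result: YES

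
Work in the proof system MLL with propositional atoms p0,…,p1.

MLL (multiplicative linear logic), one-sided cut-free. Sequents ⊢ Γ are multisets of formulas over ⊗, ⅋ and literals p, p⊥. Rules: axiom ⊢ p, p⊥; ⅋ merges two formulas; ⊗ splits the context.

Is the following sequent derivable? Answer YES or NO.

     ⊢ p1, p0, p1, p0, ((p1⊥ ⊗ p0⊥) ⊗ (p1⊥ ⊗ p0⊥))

Derivation (root first):
[⊗]  ⊢ p1, p0, p1, p0, ((p1⊥ ⊗ p0⊥) ⊗ (p1⊥ ⊗ p0⊥))
  [⊗]  ⊢ p1, p0, (p1⊥ ⊗ p0⊥)
    [Ax]  ⊢ p1, p1⊥
    [Ax]  ⊢ p0, p0⊥
  [⊗]  ⊢ p1, p0, (p1⊥ ⊗ p0⊥)
    [Ax]  ⊢ p1, p1⊥
    [Ax]  ⊢ p0, p0⊥

Result: YES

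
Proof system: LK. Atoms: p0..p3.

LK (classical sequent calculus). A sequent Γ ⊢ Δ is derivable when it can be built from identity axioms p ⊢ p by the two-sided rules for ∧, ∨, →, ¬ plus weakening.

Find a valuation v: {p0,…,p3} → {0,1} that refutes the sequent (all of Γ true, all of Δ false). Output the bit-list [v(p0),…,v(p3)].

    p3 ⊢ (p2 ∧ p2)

Truth-table refutation:
  v=0000: Γ:[p3=F] Δ:[(p2 ∧ p2)=F] refutes=False
  v=0001: Γ:[p3=T] Δ:[(p2 ∧ p2)=F] refutes=True  ← countermodel

Result: [0, 0, 0, 1]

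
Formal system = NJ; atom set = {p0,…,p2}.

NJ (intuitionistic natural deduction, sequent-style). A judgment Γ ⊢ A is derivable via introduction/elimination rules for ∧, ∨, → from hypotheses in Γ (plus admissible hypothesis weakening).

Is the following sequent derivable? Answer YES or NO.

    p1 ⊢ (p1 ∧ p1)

Derivation trace:
[∧I] p1 ⊢ (p1 ∧ p1)
  [Ax] p1 ⊢ p1
  [Wk] p1, p1 ⊢ p1
    [Ax] p1 ⊢ p1

Result: YES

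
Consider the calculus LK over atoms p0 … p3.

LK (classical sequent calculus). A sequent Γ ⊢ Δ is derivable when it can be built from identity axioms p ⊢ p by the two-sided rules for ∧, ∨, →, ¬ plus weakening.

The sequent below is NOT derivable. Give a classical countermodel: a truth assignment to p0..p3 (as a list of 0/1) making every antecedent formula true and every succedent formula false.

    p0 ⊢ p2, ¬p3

Search for a countermodel by truth-table:
  v=0000: Γ:[p0=F] Δ:[p2=F, ¬p3=T] refutes=False
  v=0001: Γ:[p0=F] Δ:[p2=F, ¬p3=F] refutes=False
  v=0010: Γ:[p0=F] Δ:[p2=T, ¬p3=T] refutes=False
  v=0011: Γ:[p0=F] Δ:[p2=T, ¬p3=F] refutes=False
  v=0100: Γ:[p0=F] Δ:[p2=F, ¬p3=T] refutes=False
  v=0101: Γ:[p0=F] Δ:[p2=F, ¬p3=F] refutes=False
  v=0110: Γ:[p0=F] Δ:[p2=T, ¬p3=T] refutes=False
  v=0111: Γ:[p0=F] Δ:[p2=T, ¬p3=F] refutes=False
  v=1000: Γ:[p0=T] Δ:[p2=F, ¬p3=T] refutes=False
  v=1001: Γ:[p0=T] Δ:[p2=F, ¬p3=F] refutes=True  ← countermodel

Result: [1, 0, 0, 1]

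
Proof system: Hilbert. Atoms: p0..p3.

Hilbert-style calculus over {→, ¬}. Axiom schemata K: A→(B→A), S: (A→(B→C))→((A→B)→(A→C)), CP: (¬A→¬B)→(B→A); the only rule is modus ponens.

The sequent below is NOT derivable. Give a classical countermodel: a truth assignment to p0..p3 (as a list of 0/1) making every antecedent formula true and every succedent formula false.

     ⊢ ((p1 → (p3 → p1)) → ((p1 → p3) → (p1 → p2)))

Enumerate valuations to refute Γ ⊢ Δ:
  v=0000: Γ:[] Δ:[((p1 → (p3 → p1)) → ((p1 → p3) → (p1 → p2)))=T] refutes=False
  v=0001: Γ:[] Δ:[((p1 → (p3 → p1)) → ((p1 → p3) → (p1 → p2)))=T] refutes=False
  v=0010: Γ:[] Δ:[((p1 → (p3 → p1)) → ((p1 → p3) → (p1 → p2)))=T] refutes=False
  v=0011: Γ:[] Δ:[((p1 → (p3 → p1)) → ((p1 → p3) → (p1 → p2)))=T] refutes=False
  v=0100: Γ:[] Δ:[((p1 → (p3 → p1)) → ((p1 → p3) → (p1 → p2)))=T] refutes=False
  v=0101: Γ:[] Δ:[((p1 → (p3 → p1)) → ((p1 → p3) → (p1 → p2)))=F] refutes=True  ← countermodel

Result: [0, 1, 0, 1]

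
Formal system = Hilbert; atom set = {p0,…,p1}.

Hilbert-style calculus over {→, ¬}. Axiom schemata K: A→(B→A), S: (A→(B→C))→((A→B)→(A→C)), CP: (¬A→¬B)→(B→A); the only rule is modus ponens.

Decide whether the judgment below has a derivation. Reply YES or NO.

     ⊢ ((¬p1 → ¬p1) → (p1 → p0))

Search for a countermodel by truth-table:
  v=00: Γ:[] Δ:[((¬p1 → ¬p1) → (p1 → p0))=T] refutes=False
  v=01: Γ:[] Δ:[((¬p1 → ¬p1) → (p1 → p0))=F] refutes=True  ← countermodel

Result: NO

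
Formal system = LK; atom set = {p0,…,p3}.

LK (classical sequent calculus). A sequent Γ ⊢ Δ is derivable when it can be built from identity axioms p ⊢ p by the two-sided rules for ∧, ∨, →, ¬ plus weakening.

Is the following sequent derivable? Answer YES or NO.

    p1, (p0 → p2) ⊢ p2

Enumerate valuations to refute Γ ⊢ Δ:
  v=0000: Γ:[p1=F, (p0 → p2)=T] Δ:[p2=F] refutes=False
  v=0001: Γ:[p1=F, (p0 → p2)=T] Δ:[p2=F] refutes=False
  v=0010: Γ:[p1=F, (p0 → p2)=T] Δ:[p2=T] refutes=False
  v=0011: Γ:[p1=F, (p0 → p2)=T] Δ:[p2=T] refutes=False
  v=0100: Γ:[p1=T, (p0 → p2)=T] Δ:[p2=F] refutes=True  ← countermodel

Result: NO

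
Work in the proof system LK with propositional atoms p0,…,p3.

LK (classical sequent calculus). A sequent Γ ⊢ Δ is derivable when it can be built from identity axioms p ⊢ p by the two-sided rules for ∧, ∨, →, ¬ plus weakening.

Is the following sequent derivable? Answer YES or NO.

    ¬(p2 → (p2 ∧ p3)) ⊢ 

Enumerate valuations to refute Γ ⊢ Δ:
  v=0000: Γ:[¬(p2 → (p2 ∧ p3))=F] Δ:[] refutes=False
  v=0001: Γ:[¬(p2 → (p2 ∧ p3))=F] Δ:[] refutes=False
  v=0010: Γ:[¬(p2 → (p2 ∧ p3))=T] Δ:[] refutes=True  ← countermodel

Result: NO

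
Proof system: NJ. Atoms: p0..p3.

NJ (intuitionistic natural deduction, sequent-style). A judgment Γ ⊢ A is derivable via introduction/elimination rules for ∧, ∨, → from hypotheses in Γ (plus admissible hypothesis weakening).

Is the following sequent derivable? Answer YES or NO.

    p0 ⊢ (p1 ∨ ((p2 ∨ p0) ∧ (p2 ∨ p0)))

Proof tree:
[∨I₂] p0 ⊢ (p1 ∨ ((p2 ∨ p0) ∧ (p2 ∨ p0)))
  [∧I] p0 ⊢ ((p2 ∨ p0) ∧ (p2 ∨ p0))
    [∨I₂] p0 ⊢ (p2 ∨ p0)
      [Ax] p0 ⊢ p0
    [∨I₂] p0 ⊢ (p2 ∨ p0)
      [Ax] p0 ⊢ p0

Result: YES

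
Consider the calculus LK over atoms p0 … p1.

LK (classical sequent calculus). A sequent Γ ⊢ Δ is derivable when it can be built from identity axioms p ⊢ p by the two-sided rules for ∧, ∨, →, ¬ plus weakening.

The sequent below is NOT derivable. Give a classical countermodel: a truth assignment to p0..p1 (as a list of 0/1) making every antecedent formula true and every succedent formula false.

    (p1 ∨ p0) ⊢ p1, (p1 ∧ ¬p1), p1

Search for a countermodel by truth-table:
  v=00: Γ:[(p1 ∨ p0)=F] Δ:[p1=F, (p1 ∧ ¬p1)=F, p1=F] refutes=False
  v=01: Γ:[(p1 ∨ p0)=T] Δ:[p1=T, (p1 ∧ ¬p1)=F, p1=T] refutes=False
  v=10: Γ:[(p1 ∨ p0)=T] Δ:[p1=F, (p1 ∧ ¬p1)=F, p1=F] refutes=True  ← countermodel

Result: [1, 0]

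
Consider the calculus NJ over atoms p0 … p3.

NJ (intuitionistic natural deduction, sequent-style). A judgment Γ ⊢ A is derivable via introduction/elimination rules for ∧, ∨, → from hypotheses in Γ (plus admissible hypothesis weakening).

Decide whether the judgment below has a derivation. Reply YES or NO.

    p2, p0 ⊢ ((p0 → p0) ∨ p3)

Derivation (root first):
[Wk] p2, p0 ⊢ ((p0 → p0) ∨ p3)
  [∨I₁] p2 ⊢ ((p0 → p0) ∨ p3)
    [→I] p2 ⊢ (p0 → p0)
      [Wk] p0, p2 ⊢ p0
        [Ax] p0 ⊢ p0

Result: YES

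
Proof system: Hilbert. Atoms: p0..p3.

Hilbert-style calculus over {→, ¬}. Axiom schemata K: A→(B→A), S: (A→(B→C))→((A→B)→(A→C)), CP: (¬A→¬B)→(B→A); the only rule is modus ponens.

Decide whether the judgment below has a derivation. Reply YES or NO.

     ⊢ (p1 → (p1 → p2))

Search for a countermodel by truth-table:
  v=0000: Γ:[] Δ:[(p1 → (p1 → p2))=T] refutes=False
  v=0001: Γ:[] Δ:[(p1 → (p1 → p2))=T] refutes=False
  v=0010: Γ:[] Δ:[(p1 → (p1 → p2))=T] refutes=False
  v=0011: Γ:[] Δ:[(p1 → (p1 → p2))=T] refutes=False
  v=0100: Γ:[] Δ:[(p1 → (p1 → p2))=F] refutes=True  ← countermodel

Result: NO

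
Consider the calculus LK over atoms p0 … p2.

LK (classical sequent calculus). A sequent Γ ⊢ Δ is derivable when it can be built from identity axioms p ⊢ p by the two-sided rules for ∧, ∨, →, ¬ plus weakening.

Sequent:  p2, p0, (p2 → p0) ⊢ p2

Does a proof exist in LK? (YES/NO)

Derivation trace:
[→L] p2, p0, (p2 → p0) ⊢ p2
  [WL] p2, p0 ⊢ p2
    [Ax] p2 ⊢ p2
  [WR] p2, p0 ⊢ p2, p2
    [WL] p2, p0 ⊢ p2
      [Ax] p2 ⊢ p2

Result: YES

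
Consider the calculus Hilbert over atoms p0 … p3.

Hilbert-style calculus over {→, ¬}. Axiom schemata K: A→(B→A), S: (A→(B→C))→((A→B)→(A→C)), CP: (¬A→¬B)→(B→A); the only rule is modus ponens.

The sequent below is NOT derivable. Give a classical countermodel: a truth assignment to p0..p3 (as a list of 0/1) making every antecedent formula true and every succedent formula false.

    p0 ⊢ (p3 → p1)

Truth-table refutation:
  v=0000: Γ:[p0=F] Δ:[(p3 → p1)=T] refutes=False
  v=0001: Γ:[p0=F] Δ:[(p3 → p1)=F] refutes=False
  v=0010: Γ:[p0=F] Δ:[(p3 → p1)=T] refutes=False
  v=0011: Γ:[p0=F] Δ:[(p3 → p1)=F] refutes=False
  v=0100: Γ:[p0=F] Δ:[(p3 → p1)=T] refutes=False
  v=0101: Γ:[p0=F] Δ:[(p3 → p1)=T] refutes=False
  v=0110: Γ:[p0=F] Δ:[(p3 → p1)=T] refutes=False
  v=0111: Γ:[p0=F] Δ:[(p3 → p1)=T] refutes=False
  v=1000: Γ:[p0=T] Δ:[(p3 → p1)=T] refutes=False
  v=1001: Γ:[p0=T] Δ:[(p3 → p1)=F] refutes=True  ← countermodel

Result: [1, 0, 0, 1]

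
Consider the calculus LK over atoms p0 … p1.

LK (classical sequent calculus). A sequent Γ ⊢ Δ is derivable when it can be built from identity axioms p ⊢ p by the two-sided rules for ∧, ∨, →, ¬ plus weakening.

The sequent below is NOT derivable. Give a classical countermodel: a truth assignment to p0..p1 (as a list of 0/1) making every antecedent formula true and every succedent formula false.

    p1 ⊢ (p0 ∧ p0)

Search for a countermodel by truth-table:
  v=00: Γ:[p1=F] Δ:[(p0 ∧ p0)=F] refutes=False
  v=01: Γ:[p1=T] Δ:[(p0 ∧ p0)=F] refutes=True  ← countermodel

Result: [0, 1]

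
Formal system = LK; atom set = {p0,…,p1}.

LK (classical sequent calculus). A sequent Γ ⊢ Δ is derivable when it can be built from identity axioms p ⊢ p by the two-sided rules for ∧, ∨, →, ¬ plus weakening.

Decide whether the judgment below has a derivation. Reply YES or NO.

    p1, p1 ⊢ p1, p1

Derivation (root first):
[WR] p1, p1 ⊢ p1, p1
  [WL] p1, p1 ⊢ p1
    [Ax] p1 ⊢ p1

Result: YES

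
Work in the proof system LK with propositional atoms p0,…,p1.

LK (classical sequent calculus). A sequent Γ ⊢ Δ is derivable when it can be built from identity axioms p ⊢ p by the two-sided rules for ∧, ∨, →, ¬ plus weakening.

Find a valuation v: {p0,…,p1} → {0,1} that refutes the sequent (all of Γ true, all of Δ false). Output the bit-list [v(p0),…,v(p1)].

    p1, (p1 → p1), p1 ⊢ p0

Enumerate valuations to refute Γ ⊢ Δ:
  v=00: Γ:[p1=F, (p1 → p1)=T, p1=F] Δ:[p0=F] refutes=False
  v=01: Γ:[p1=T, (p1 → p1)=T, p1=T] Δ:[p0=F] refutes=True  ← countermodel

Result: [0, 1]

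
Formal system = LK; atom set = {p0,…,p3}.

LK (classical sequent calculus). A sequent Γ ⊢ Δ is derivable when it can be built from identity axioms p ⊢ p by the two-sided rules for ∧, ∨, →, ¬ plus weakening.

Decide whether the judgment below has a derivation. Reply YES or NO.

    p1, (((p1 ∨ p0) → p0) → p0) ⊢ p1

Derivation (root first):
[→L] p1, (((p1 ∨ p0) → p0) → p0) ⊢ p1
  [→R]  ⊢ p1, ((p1 ∨ p0) → p0)
    [∨L] (p1 ∨ p0) ⊢ p1, p0
      [Ax] p1 ⊢ p1
      [Ax] p0 ⊢ p0
  [WL] p1, p0 ⊢ p1
    [Ax] p1 ⊢ p1

Result: YES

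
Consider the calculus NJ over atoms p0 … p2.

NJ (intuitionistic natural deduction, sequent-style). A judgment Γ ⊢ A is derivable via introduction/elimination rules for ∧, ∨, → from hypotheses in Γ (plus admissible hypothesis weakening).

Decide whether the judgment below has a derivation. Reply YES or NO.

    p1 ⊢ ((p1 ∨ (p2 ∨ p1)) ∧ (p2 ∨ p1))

Derivation trace:
[∧I] p1 ⊢ ((p1 ∨ (p2 ∨ p1)) ∧ (p2 ∨ p1))
  [∨I₂] p1 ⊢ (p1 ∨ (p2 ∨ p1))
    [∨I₂] p1 ⊢ (p2 ∨ p1)
      [Ax] p1 ⊢ p1
  [∨I₂] p1 ⊢ (p2 ∨ p1)
    [Ax] p1 ⊢ p1

Result: YES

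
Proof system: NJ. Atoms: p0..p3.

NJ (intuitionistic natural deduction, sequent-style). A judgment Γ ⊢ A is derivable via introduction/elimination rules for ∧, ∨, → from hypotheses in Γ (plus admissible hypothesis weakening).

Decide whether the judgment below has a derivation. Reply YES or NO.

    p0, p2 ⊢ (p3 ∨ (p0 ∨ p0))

Proof tree:
[∨I₂] p0, p2 ⊢ (p3 ∨ (p0 ∨ p0))
  [Wk] p0, p2 ⊢ (p0 ∨ p0)
    [∨I₂] p0 ⊢ (p0 ∨ p0)
      [Ax] p0 ⊢ p0

Result: YES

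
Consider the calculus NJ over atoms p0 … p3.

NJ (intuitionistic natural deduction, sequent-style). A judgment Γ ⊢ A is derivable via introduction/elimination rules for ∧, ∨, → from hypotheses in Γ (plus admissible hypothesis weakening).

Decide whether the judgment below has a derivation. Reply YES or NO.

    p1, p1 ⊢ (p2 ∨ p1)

Derivation (root first):
[∨I₂] p1, p1 ⊢ (p2 ∨ p1)
  [Wk] p1, p1 ⊢ p1
    [Ax] p1 ⊢ p1

Result: YES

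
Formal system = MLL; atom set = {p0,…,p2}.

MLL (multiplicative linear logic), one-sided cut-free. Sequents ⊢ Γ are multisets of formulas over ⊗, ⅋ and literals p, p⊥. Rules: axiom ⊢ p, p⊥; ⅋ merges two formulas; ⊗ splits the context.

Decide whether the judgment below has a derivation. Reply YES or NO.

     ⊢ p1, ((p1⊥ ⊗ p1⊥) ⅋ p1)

Derivation trace:
[⅋]  ⊢ p1, ((p1⊥ ⊗ p1⊥) ⅋ p1)
  [⊗]  ⊢ p1, p1, (p1⊥ ⊗ p1⊥)
    [Ax]  ⊢ p1, p1⊥
    [Ax]  ⊢ p1, p1⊥

Result: YES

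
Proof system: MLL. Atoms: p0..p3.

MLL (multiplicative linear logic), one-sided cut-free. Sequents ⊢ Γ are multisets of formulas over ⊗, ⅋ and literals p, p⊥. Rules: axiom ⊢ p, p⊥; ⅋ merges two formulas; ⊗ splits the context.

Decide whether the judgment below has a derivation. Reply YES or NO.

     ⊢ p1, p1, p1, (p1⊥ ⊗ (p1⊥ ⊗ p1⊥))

Derivation (root first):
[⊗]  ⊢ p1, p1, p1, (p1⊥ ⊗ (p1⊥ ⊗ p1⊥))
  [Ax]  ⊢ p1, p1⊥
  [⊗]  ⊢ p1, p1, (p1⊥ ⊗ p1⊥)
    [Ax]  ⊢ p1, p1⊥
    [Ax]  ⊢ p1, p1⊥

Result: YES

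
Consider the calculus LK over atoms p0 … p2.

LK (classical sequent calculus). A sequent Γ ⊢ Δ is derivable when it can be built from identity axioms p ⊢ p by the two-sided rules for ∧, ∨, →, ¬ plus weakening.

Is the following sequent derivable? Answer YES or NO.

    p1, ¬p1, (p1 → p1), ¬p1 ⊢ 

Proof tree:
[¬L] p1, ¬p1, (p1 → p1), ¬p1 ⊢ 
  [→L] p1, ¬p1, (p1 → p1) ⊢ p1
    [¬L] p1, ¬p1 ⊢ p1
      [WR] p1 ⊢ p1, p1
        [Ax] p1 ⊢ p1
    [Ax] p1 ⊢ p1

Result: YES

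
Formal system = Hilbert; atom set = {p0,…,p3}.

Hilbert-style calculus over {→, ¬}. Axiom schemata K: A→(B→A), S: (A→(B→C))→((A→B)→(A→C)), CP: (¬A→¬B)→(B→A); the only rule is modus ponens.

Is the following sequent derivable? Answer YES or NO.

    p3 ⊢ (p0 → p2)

Truth-table refutation:
  v=0000: Γ:[p3=F] Δ:[(p0 → p2)=T] refutes=False
  v=0001: Γ:[p3=T] Δ:[(p0 → p2)=T] refutes=False
  v=0010: Γ:[p3=F] Δ:[(p0 → p2)=T] refutes=False
  v=0011: Γ:[p3=T] Δ:[(p0 → p2)=T] refutes=False
  v=0100: Γ:[p3=F] Δ:[(p0 → p2)=T] refutes=False
  v=0101: Γ:[p3=T] Δ:[(p0 → p2)=T] refutes=False
  v=0110: Γ:[p3=F] Δ:[(p0 → p2)=T] refutes=False
  v=0111: Γ:[p3=T] Δ:[(p0 → p2)=T] refutes=False
  v=1000: Γ:[p3=F] Δ:[(p0 → p2)=F] refutes=False
  v=1001: Γ:[p3=T] Δ:[(p0 → p2)=F] refutes=True  ← countermodel

Result: NO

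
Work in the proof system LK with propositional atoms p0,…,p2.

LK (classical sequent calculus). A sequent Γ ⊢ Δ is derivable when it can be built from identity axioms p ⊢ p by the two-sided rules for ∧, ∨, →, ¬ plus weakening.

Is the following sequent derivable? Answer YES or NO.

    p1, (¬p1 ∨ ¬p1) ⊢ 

Derivation trace:
[∨L] p1, (¬p1 ∨ ¬p1) ⊢ 
  [¬L] p1, p1, ¬p1 ⊢ 
    [WL] p1, p1 ⊢ p1
      [Ax] p1 ⊢ p1
  [¬L] p1, p1, ¬p1 ⊢ 
    [WL] p1, p1 ⊢ p1
      [Ax] p1 ⊢ p1

Result: YES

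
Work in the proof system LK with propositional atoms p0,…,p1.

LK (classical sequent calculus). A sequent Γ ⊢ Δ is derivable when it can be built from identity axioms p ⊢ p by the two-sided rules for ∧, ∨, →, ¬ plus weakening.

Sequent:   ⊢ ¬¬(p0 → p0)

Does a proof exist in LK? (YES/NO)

Derivation trace:
[¬R]  ⊢ ¬¬(p0 → p0)
  [¬L] ¬(p0 → p0) ⊢ 
    [→R]  ⊢ (p0 → p0)
      [Ax] p0 ⊢ p0

Result: YES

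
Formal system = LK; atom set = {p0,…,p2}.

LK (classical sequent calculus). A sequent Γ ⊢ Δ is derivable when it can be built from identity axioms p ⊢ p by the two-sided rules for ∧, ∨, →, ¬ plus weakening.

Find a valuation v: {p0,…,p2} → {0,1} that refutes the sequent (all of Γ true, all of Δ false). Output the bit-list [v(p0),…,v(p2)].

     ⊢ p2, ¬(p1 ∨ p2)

Enumerate valuations to refute Γ ⊢ Δ:
  v=000: Γ:[] Δ:[p2=F, ¬(p1 ∨ p2)=T] refutes=False
  v=001: Γ:[] Δ:[p2=T, ¬(p1 ∨ p2)=F] refutes=False
  v=010: Γ:[] Δ:[p2=F, ¬(p1 ∨ p2)=F] refutes=True  ← countermodel

Result: [0, 1, 0]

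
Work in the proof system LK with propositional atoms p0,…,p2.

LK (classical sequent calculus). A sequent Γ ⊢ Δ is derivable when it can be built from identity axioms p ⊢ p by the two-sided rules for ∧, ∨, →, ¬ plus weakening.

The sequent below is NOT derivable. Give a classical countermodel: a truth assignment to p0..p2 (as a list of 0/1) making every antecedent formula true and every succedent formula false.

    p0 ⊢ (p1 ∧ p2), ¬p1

Truth-table refutation:
  v=000: Γ:[p0=F] Δ:[(p1 ∧ p2)=F, ¬p1=T] refutes=False
  v=001: Γ:[p0=F] Δ:[(p1 ∧ p2)=F, ¬p1=T] refutes=False
  v=010: Γ:[p0=F] Δ:[(p1 ∧ p2)=F, ¬p1=F] refutes=False
  v=011: Γ:[p0=F] Δ:[(p1 ∧ p2)=T, ¬p1=F] refutes=False
  v=100: Γ:[p0=T] Δ:[(p1 ∧ p2)=F, ¬p1=T] refutes=False
  v=101: Γ:[p0=T] Δ:[(p1 ∧ p2)=F, ¬p1=T] refutes=False
  v=110: Γ:[p0=T] Δ:[(p1 ∧ p2)=F, ¬p1=F] refutes=True  ← countermodel

Result: [1, 1, 0]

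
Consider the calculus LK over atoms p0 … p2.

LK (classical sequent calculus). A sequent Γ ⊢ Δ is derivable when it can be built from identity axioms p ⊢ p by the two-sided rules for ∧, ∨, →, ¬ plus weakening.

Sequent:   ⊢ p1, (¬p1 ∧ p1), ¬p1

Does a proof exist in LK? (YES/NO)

Derivation trace:
[¬R]  ⊢ p1, (¬p1 ∧ p1), ¬p1
  [∧R] p1 ⊢ p1, (¬p1 ∧ p1)
    [¬R]  ⊢ p1, ¬p1
      [Ax] p1 ⊢ p1
    [Ax] p1 ⊢ p1

Result: YES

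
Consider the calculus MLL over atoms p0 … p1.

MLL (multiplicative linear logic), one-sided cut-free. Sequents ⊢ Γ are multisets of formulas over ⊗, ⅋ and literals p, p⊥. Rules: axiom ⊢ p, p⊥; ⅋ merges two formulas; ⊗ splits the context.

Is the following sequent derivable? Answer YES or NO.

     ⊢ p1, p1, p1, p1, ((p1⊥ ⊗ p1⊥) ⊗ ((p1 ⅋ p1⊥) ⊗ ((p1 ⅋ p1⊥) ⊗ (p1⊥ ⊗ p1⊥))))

Derivation trace:
[⊗]  ⊢ p1, p1, p1, p1, ((p1⊥ ⊗ p1⊥) ⊗ ((p1 ⅋ p1⊥) ⊗ ((p1 ⅋ p1⊥) ⊗ (p1⊥ ⊗ p1⊥))))
  [⊗]  ⊢ p1, p1, (p1⊥ ⊗ p1⊥)
    [Ax]  ⊢ p1, p1⊥
    [Ax]  ⊢ p1, p1⊥
  [⊗]  ⊢ p1, p1, ((p1 ⅋ p1⊥) ⊗ ((p1 ⅋ p1⊥) ⊗ (p1⊥ ⊗ p1⊥)))
    [⅋]  ⊢ (p1 ⅋ p1⊥)
      [Ax]  ⊢ p1, p1⊥
    [⊗]  ⊢ p1, p1, ((p1 ⅋ p1⊥) ⊗ (p1⊥ ⊗ p1⊥))
      [⅋]  ⊢ (p1 ⅋ p1⊥)
        [Ax]  ⊢ p1, p1⊥
      [⊗]  ⊢ p1, p1, (p1⊥ ⊗ p1⊥)
        [Ax]  ⊢ p1, p1⊥
        [Ax]  ⊢ p1, p1⊥

Result: YES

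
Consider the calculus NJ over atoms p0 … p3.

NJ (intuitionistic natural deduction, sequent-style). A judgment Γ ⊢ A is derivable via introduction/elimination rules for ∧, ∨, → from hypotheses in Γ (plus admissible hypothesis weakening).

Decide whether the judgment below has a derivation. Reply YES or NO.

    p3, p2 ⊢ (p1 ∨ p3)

Derivation trace:
[Wk] p3, p2 ⊢ (p1 ∨ p3)
  [∨I₂] p3 ⊢ (p1 ∨ p3)
    [Ax] p3 ⊢ p3

Result: YES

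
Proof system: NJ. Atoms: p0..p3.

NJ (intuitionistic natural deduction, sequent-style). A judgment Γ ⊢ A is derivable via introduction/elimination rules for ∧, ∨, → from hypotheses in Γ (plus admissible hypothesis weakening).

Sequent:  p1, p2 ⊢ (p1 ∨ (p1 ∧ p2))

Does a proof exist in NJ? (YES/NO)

Proof tree:
[∨I₂] p1, p2 ⊢ (p1 ∨ (p1 ∧ p2))
  [∧I] p1, p2 ⊢ (p1 ∧ p2)
    [Ax] p1 ⊢ p1
    [Ax] p2 ⊢ p2

Result: YES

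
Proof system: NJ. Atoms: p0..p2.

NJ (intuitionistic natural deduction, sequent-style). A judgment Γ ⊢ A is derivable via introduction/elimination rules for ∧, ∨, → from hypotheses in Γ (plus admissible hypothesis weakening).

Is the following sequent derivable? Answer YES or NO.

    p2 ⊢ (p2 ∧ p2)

Derivation (root first):
[∧I] p2 ⊢ (p2 ∧ p2)
  [Wk] p2, p2 ⊢ p2
    [Ax] p2 ⊢ p2
  [Ax] p2 ⊢ p2

Result: YES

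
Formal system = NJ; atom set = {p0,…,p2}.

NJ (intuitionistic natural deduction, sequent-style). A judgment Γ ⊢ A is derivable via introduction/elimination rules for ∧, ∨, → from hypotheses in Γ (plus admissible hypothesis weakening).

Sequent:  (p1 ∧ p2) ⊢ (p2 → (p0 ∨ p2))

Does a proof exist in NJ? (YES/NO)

Derivation trace:
[→I] (p1 ∧ p2) ⊢ (p2 → (p0 ∨ p2))
  [Wk] p2, (p1 ∧ p2) ⊢ (p0 ∨ p2)
    [∨I₂] p2 ⊢ (p0 ∨ p2)
      [Ax] p2 ⊢ p2

Result: YES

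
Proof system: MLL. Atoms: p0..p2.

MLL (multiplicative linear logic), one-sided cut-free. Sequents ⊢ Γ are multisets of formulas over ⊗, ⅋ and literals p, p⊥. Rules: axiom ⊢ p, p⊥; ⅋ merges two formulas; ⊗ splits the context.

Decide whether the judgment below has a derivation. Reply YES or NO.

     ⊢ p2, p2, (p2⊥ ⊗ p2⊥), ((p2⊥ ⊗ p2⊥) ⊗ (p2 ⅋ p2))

Derivation (root first):
[⊗]  ⊢ p2, p2, (p2⊥ ⊗ p2⊥), ((p2⊥ ⊗ p2⊥) ⊗ (p2 ⅋ p2))
  [⊗]  ⊢ p2, p2, (p2⊥ ⊗ p2⊥)
    [Ax]  ⊢ p2, p2⊥
    [Ax]  ⊢ p2, p2⊥
  [⅋]  ⊢ (p2⊥ ⊗ p2⊥), (p2 ⅋ p2)
    [⊗]  ⊢ p2, p2, (p2⊥ ⊗ p2⊥)
      [Ax]  ⊢ p2, p2⊥
      [Ax]  ⊢ p2, p2⊥

Result: YES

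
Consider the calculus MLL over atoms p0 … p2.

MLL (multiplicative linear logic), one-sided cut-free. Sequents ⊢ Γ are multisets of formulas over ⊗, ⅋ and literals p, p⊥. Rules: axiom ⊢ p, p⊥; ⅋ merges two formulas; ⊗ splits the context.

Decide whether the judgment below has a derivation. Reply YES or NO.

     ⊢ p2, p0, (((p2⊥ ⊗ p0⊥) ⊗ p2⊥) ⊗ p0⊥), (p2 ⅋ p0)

Derivation trace:
[⅋]  ⊢ p2, p0, (((p2⊥ ⊗ p0⊥) ⊗ p2⊥) ⊗ p0⊥), (p2 ⅋ p0)
  [⊗]  ⊢ p2, p0, p2, p0, (((p2⊥ ⊗ p0⊥) ⊗ p2⊥) ⊗ p0⊥)
    [⊗]  ⊢ p2, p0, p2, ((p2⊥ ⊗ p0⊥) ⊗ p2⊥)
      [⊗]  ⊢ p2, p0, (p2⊥ ⊗ p0⊥)
        [Ax]  ⊢ p2, p2⊥
        [Ax]  ⊢ p0, p0⊥
      [Ax]  ⊢ p2, p2⊥
    [Ax]  ⊢ p0, p0⊥

Result: YES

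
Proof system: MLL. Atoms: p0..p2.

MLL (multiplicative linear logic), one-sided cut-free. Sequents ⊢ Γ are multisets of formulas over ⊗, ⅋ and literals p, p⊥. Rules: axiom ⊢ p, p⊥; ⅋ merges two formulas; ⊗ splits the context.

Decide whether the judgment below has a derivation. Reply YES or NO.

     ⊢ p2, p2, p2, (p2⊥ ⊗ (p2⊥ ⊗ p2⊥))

Derivation (root first):
[⊗]  ⊢ p2, p2, p2, (p2⊥ ⊗ (p2⊥ ⊗ p2⊥))
  [Ax]  ⊢ p2, p2⊥
  [⊗]  ⊢ p2, p2, (p2⊥ ⊗ p2⊥)
    [Ax]  ⊢ p2, p2⊥
    [Ax]  ⊢ p2, p2⊥

Result: YES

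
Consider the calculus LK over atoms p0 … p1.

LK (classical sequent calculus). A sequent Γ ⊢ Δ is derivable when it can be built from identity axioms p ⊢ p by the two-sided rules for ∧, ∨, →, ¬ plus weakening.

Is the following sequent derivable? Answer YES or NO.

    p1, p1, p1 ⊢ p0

Enumerate valuations to refute Γ ⊢ Δ:
  v=00: Γ:[p1=F, p1=F, p1=F] Δ:[p0=F] refutes=False
  v=01: Γ:[p1=T, p1=T, p1=T] Δ:[p0=F] refutes=True  ← countermodel

Result: NO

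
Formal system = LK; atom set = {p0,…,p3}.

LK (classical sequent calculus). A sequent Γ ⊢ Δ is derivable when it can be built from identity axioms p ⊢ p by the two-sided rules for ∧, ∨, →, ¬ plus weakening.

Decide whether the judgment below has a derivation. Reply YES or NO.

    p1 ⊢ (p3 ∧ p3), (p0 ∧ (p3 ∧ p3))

Enumerate valuations to refute Γ ⊢ Δ:
  v=0000: Γ:[p1=F] Δ:[(p3 ∧ p3)=F, (p0 ∧ (p3 ∧ p3))=F] refutes=False
  v=0001: Γ:[p1=F] Δ:[(p3 ∧ p3)=T, (p0 ∧ (p3 ∧ p3))=F] refutes=False
  v=0010: Γ:[p1=F] Δ:[(p3 ∧ p3)=F, (p0 ∧ (p3 ∧ p3))=F] refutes=False
  v=0011: Γ:[p1=F] Δ:[(p3 ∧ p3)=T, (p0 ∧ (p3 ∧ p3))=F] refutes=False
  v=0100: Γ:[p1=T] Δ:[(p3 ∧ p3)=F, (p0 ∧ (p3 ∧ p3))=F] refutes=True  ← countermodel

Result: NO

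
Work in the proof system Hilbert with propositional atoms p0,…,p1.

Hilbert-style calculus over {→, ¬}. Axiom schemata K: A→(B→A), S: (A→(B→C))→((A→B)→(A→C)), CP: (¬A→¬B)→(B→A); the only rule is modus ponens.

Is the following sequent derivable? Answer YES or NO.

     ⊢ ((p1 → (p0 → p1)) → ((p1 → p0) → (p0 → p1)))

Search for a countermodel by truth-table:
  v=00: Γ:[] Δ:[((p1 → (p0 → p1)) → ((p1 → p0) → (p0 → p1)))=T] refutes=False
  v=01: Γ:[] Δ:[((p1 → (p0 → p1)) → ((p1 → p0) → (p0 → p1)))=T] refutes=False
  v=10: Γ:[] Δ:[((p1 → (p0 → p1)) → ((p1 → p0) → (p0 → p1)))=F] refutes=True  ← countermodel

Result: NO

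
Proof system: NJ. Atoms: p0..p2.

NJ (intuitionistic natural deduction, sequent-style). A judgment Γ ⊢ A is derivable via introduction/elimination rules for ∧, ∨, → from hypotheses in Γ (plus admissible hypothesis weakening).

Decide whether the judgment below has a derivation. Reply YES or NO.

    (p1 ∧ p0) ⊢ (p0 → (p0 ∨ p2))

Proof tree:
[→I] (p1 ∧ p0) ⊢ (p0 → (p0 ∨ p2))
  [Wk] p0, (p1 ∧ p0) ⊢ (p0 ∨ p2)
    [∨I₁] p0 ⊢ (p0 ∨ p2)
      [Ax] p0 ⊢ p0

Result: YES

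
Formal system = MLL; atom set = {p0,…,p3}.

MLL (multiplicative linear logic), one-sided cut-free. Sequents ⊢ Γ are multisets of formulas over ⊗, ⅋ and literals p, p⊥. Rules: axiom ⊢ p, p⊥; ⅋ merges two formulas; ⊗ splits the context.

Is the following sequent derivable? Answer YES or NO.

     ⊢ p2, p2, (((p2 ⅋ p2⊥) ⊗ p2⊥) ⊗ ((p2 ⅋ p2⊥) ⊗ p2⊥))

Derivation trace:
[⊗]  ⊢ p2, p2, (((p2 ⅋ p2⊥) ⊗ p2⊥) ⊗ ((p2 ⅋ p2⊥) ⊗ p2⊥))
  [⊗]  ⊢ p2, ((p2 ⅋ p2⊥) ⊗ p2⊥)
    [⅋]  ⊢ (p2 ⅋ p2⊥)
      [Ax]  ⊢ p2, p2⊥
    [Ax]  ⊢ p2, p2⊥
  [⊗]  ⊢ p2, ((p2 ⅋ p2⊥) ⊗ p2⊥)
    [⅋]  ⊢ (p2 ⅋ p2⊥)
      [Ax]  ⊢ p2, p2⊥
    [Ax]  ⊢ p2, p2⊥

Result: YES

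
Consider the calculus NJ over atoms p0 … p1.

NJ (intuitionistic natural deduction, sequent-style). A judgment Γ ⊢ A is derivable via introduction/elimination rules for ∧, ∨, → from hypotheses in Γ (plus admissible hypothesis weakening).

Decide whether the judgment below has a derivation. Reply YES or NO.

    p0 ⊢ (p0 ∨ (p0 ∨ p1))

Derivation trace:
[∨I₂] p0 ⊢ (p0 ∨ (p0 ∨ p1))
  [∨I₁] p0 ⊢ (p0 ∨ p1)
    [Ax] p0 ⊢ p0

Result: YES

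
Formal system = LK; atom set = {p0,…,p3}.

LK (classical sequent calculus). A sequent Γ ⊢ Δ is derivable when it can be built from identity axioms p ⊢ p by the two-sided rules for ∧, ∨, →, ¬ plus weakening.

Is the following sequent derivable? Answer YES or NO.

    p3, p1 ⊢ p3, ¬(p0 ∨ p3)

Derivation (root first):
[¬R] p3, p1 ⊢ p3, ¬(p0 ∨ p3)
  [WL] p3, (p0 ∨ p3), p1 ⊢ p3
    [∨L] p3, (p0 ∨ p3) ⊢ p3
      [WL] p3, p0 ⊢ p3
        [Ax] p3 ⊢ p3
      [Ax] p3 ⊢ p3

Result: YES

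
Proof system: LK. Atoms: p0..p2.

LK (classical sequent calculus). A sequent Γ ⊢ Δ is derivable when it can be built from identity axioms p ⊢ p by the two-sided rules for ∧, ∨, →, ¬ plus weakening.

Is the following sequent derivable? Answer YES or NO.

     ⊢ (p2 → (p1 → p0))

Truth-table refutation:
  v=000: Γ:[] Δ:[(p2 → (p1 → p0))=T] refutes=False
  v=001: Γ:[] Δ:[(p2 → (p1 → p0))=T] refutes=False
  v=010: Γ:[] Δ:[(p2 → (p1 → p0))=T] refutes=False
  v=011: Γ:[] Δ:[(p2 → (p1 → p0))=F] refutes=True  ← countermodel

Result: NO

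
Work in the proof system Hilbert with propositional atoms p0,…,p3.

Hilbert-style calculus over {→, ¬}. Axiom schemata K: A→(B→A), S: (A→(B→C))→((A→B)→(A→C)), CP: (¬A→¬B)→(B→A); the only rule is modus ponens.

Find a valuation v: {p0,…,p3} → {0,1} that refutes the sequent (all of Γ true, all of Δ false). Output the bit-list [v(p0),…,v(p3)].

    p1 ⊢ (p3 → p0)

Truth-table refutation:
  v=0000: Γ:[p1=F] Δ:[(p3 → p0)=T] refutes=False
  v=0001: Γ:[p1=F] Δ:[(p3 → p0)=F] refutes=False
  v=0010: Γ:[p1=F] Δ:[(p3 → p0)=T] refutes=False
  v=0011: Γ:[p1=F] Δ:[(p3 → p0)=F] refutes=False
  v=0100: Γ:[p1=T] Δ:[(p3 → p0)=T] refutes=False
  v=0101: Γ:[p1=T] Δ:[(p3 → p0)=F] refutes=True  ← countermodel

Result: [0, 1, 0, 1]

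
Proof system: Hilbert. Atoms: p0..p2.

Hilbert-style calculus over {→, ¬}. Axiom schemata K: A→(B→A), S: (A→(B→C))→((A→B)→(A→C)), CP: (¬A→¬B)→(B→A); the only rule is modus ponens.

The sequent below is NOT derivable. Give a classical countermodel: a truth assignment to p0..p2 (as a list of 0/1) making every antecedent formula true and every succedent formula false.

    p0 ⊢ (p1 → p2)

Enumerate valuations to refute Γ ⊢ Δ:
  v=000: Γ:[p0=F] Δ:[(p1 → p2)=T] refutes=False
  v=001: Γ:[p0=F] Δ:[(p1 → p2)=T] refutes=False
  v=010: Γ:[p0=F] Δ:[(p1 → p2)=F] refutes=False
  v=011: Γ:[p0=F] Δ:[(p1 → p2)=T] refutes=False
  v=100: Γ:[p0=T] Δ:[(p1 → p2)=T] refutes=False
  v=101: Γ:[p0=T] Δ:[(p1 → p2)=T] refutes=False
  v=110: Γ:[p0=T] Δ:[(p1 → p2)=F] refutes=True  ← countermodel

Result: [1, 1, 0]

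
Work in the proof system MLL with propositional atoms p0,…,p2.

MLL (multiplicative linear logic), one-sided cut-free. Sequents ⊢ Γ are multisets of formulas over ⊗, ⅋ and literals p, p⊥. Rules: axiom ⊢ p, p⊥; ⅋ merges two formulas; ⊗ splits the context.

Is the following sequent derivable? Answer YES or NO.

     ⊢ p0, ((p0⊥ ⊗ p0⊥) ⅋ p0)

Proof tree:
[⅋]  ⊢ p0, ((p0⊥ ⊗ p0⊥) ⅋ p0)
  [⊗]  ⊢ p0, p0, (p0⊥ ⊗ p0⊥)
    [Ax]  ⊢ p0, p0⊥
    [Ax]  ⊢ p0, p0⊥

Result: YES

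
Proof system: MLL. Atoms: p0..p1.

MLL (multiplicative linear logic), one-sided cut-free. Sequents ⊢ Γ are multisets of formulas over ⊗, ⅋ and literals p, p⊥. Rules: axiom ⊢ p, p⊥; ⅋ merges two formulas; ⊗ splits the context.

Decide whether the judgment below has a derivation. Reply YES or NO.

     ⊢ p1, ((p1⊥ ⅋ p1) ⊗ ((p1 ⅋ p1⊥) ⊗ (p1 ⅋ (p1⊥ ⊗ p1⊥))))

Derivation trace:
[⊗]  ⊢ p1, ((p1⊥ ⅋ p1) ⊗ ((p1 ⅋ p1⊥) ⊗ (p1 ⅋ (p1⊥ ⊗ p1⊥))))
  [⅋]  ⊢ (p1⊥ ⅋ p1)
    [Ax]  ⊢ p1, p1⊥
  [⊗]  ⊢ p1, ((p1 ⅋ p1⊥) ⊗ (p1 ⅋ (p1⊥ ⊗ p1⊥)))
    [⅋]  ⊢ (p1 ⅋ p1⊥)
      [Ax]  ⊢ p1, p1⊥
    [⅋]  ⊢ p1, (p1 ⅋ (p1⊥ ⊗ p1⊥))
      [⊗]  ⊢ p1, p1, (p1⊥ ⊗ p1⊥)
        [Ax]  ⊢ p1, p1⊥
        [Ax]  ⊢ p1, p1⊥

Result: YES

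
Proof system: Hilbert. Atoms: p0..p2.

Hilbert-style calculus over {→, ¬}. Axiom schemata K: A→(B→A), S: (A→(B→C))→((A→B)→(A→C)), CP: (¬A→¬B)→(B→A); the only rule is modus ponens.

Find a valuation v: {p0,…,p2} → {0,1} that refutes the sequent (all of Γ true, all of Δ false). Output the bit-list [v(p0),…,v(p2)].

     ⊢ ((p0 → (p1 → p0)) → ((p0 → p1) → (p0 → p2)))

Truth-table refutation:
  v=000: Γ:[] Δ:[((p0 → (p1 → p0)) → ((p0 → p1) → (p0 → p2)))=T] refutes=False
  v=001: Γ:[] Δ:[((p0 → (p1 → p0)) → ((p0 → p1) → (p0 → p2)))=T] refutes=False
  v=010: Γ:[] Δ:[((p0 → (p1 → p0)) → ((p0 → p1) → (p0 → p2)))=T] refutes=False
  v=011: Γ:[] Δ:[((p0 → (p1 → p0)) → ((p0 → p1) → (p0 → p2)))=T] refutes=False
  v=100: Γ:[] Δ:[((p0 → (p1 → p0)) → ((p0 → p1) → (p0 → p2)))=T] refutes=False
  v=101: Γ:[] Δ:[((p0 → (p1 → p0)) → ((p0 → p1) → (p0 → p2)))=T] refutes=False
  v=110: Γ:[] Δ:[((p0 → (p1 → p0)) → ((p0 → p1) → (p0 → p2)))=F] refutes=True  ← countermodel

Result: [1, 1, 0]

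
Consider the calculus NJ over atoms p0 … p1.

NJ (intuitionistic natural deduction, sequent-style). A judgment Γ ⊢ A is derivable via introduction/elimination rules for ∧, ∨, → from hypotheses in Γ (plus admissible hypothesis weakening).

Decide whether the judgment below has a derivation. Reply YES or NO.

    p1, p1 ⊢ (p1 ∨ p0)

Derivation (root first):
[∨I₁] p1, p1 ⊢ (p1 ∨ p0)
  [Wk] p1, p1 ⊢ p1
    [Ax] p1 ⊢ p1

Result: YES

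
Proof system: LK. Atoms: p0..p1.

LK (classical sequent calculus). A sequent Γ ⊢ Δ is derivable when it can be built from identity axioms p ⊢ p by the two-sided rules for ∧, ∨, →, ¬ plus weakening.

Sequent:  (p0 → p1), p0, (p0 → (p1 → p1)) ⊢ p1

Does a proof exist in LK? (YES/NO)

Proof tree:
[→L] (p0 → p1), p0, (p0 → (p1 → p1)) ⊢ p1
  [Ax] p0 ⊢ p0
  [→L] (p0 → p1), p0, (p1 → p1) ⊢ p1
    [→L] p0, (p0 → p1) ⊢ p1
      [Ax] p0 ⊢ p0
      [Ax] p1 ⊢ p1
    [Ax] p1 ⊢ p1

Result: YES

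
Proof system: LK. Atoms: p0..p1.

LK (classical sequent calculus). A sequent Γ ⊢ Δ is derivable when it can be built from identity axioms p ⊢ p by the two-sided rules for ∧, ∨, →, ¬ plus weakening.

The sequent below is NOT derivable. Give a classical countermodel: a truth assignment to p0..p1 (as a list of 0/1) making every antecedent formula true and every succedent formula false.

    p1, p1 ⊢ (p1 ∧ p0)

Enumerate valuations to refute Γ ⊢ Δ:
  v=00: Γ:[p1=F, p1=F] Δ:[(p1 ∧ p0)=F] refutes=False
  v=01: Γ:[p1=T, p1=T] Δ:[(p1 ∧ p0)=F] refutes=True  ← countermodel

Result: [0, 1]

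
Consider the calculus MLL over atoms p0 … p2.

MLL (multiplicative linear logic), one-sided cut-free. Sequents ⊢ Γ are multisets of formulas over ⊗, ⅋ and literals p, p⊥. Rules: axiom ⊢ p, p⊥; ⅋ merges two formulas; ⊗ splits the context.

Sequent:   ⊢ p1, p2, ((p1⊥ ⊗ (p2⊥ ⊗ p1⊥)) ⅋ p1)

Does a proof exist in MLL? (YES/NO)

Proof tree:
[⅋]  ⊢ p1, p2, ((p1⊥ ⊗ (p2⊥ ⊗ p1⊥)) ⅋ p1)
  [⊗]  ⊢ p1, p2, p1, (p1⊥ ⊗ (p2⊥ ⊗ p1⊥))
    [Ax]  ⊢ p1, p1⊥
    [⊗]  ⊢ p2, p1, (p2⊥ ⊗ p1⊥)
      [Ax]  ⊢ p2, p2⊥
      [Ax]  ⊢ p1, p1⊥

Result: YES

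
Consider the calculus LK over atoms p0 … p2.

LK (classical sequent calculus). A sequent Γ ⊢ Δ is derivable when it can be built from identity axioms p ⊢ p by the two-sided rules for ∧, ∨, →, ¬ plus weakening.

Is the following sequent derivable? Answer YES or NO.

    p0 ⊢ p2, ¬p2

Derivation trace:
[WL] p0 ⊢ p2, ¬p2
  [¬R]  ⊢ p2, ¬p2
    [Ax] p2 ⊢ p2

Result: YES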